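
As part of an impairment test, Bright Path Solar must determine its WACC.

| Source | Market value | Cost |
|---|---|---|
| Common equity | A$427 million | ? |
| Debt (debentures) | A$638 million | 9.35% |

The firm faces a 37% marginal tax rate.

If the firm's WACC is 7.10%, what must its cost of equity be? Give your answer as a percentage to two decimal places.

Total capital V = 427 + 638 = 1065.
Equity weight = 427/1065 = 0.4009.
Debentures weight = 638/1065 = 0.5991.
Debt contribution = 0.5991 × 9.35% × (1 − 37%) = 3.5288%.
Required equity contribution = 7.1% − 3.5288% = 3.5712%.
Re = 3.5712% / 0.4009 = 8.9072%.

8.91%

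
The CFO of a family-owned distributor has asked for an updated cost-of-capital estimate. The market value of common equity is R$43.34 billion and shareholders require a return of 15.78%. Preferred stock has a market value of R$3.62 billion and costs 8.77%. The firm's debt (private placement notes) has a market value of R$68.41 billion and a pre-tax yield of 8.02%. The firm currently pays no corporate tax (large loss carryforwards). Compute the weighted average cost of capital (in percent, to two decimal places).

Total capital V = 43.34 + 3.62 + 68.41 = 115.37.
Equity: weight = 43.34/115.37 = 0.3757; cost = 15.78%.
Preferred: weight = 3.62/115.37 = 0.0314; cost = 8.77%.
Private placement notes: weight = 68.41/115.37 = 0.5930; after-tax cost = 8.02% × (1 − 0%) = 8.0200%.
WACC = 0.3757 × 15.7800% + 0.0314 × 8.7700% + 0.5930 × 8.0200% = 10.9587%.

10.96%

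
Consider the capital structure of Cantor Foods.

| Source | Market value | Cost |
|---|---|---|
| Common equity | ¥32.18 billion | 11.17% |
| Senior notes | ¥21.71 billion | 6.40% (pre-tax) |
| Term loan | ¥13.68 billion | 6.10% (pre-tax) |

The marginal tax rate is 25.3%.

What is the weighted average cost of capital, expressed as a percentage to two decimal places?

7.78%

Total capital V = 32.18 + 21.71 + 13.68 = 67.57.
Equity: weight = 32.18/67.57 = 0.4762; cost = 11.17%.
Senior notes: weight = 21.71/67.57 = 0.3213; after-tax cost = 6.4% × (1 − 25.3%) = 4.7808%.
Term loan: weight = 13.68/67.57 = 0.2025; after-tax cost = 6.1% × (1 − 25.3%) = 4.5567%.
WACC = 0.4762 × 11.1700% + 0.3213 × 4.7808% + 0.2025 × 4.5567% = 7.7783%.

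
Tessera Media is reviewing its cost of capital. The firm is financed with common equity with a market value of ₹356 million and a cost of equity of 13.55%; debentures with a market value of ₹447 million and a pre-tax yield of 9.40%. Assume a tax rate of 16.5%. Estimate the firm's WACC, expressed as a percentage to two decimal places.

Total capital V = 356 + 447 = 803.
Equity: weight = 356/803 = 0.4433; cost = 13.55%.
Debentures: weight = 447/803 = 0.5567; after-tax cost = 9.4% × (1 − 16.5%) = 7.8490%.
WACC = 0.4433 × 13.5500% + 0.5567 × 7.8490% = 10.3765%.

10.38%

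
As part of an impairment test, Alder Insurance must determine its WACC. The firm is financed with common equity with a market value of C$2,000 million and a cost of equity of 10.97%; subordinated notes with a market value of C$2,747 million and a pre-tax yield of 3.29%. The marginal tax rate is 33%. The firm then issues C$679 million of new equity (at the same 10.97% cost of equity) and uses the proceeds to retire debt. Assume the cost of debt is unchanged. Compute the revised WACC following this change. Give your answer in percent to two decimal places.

After the change:
Total capital V = 2679 + 2068 = 4747.
Equity: weight = 2679/4747 = 0.5644; cost = 10.97%.
Subordinated notes: weight = 2068/4747 = 0.4356; after-tax cost = 3.29% × (1 − 33%) = 2.2043%.
WACC = 0.5644 × 10.9700% + 0.4356 × 2.2043% = 7.1513%.

7.15%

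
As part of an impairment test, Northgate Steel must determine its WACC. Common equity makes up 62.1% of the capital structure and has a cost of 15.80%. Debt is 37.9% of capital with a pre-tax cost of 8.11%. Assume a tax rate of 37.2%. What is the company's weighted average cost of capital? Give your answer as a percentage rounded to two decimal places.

11.74%

After-tax cost of debt = 8.11% × (1 − 37.2%) = 5.0931%.
WACC = 0.621 × 15.8000% + 0.379 × 5.0931% = 11.7421%.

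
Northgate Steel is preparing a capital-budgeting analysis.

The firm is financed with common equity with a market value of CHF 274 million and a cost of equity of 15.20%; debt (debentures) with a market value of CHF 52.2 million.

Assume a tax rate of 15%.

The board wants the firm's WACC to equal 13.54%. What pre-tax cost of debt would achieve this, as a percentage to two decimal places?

Total capital V = 274 + 52.2 = 326.2.
Equity weight = 274/326.2 = 0.8400.
Debentures weight = 52.2/326.2 = 0.1600.
Equity contribution = 0.8400 × 15.2% = 12.7676%.
Remaining for debt = 13.54% − 12.7676% = 0.7724%.
Rd × (1 − 15%) × 0.1600 = 0.7724%  ⇒  Rd = 5.6783%.

5.68%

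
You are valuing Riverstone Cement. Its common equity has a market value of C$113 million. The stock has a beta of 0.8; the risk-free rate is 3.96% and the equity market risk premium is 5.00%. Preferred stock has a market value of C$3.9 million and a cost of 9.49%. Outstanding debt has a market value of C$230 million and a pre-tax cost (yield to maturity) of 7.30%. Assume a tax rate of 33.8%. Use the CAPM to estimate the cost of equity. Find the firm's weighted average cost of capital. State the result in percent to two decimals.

Cost of equity via CAPM: Re = 3.96% + 0.8 × 5.0% = 7.9600%.
Total capital V = 113 + 3.9 + 230 = 346.9.
Equity: weight = 113/346.9 = 0.3257; cost = 7.96%.
Preferred: weight = 3.9/346.9 = 0.0112; cost = 9.49%.
Debt: weight = 230/346.9 = 0.6630; after-tax cost = 7.3% × (1 − 33.8%) = 4.8326%.
WACC = 0.3257 × 7.9600% + 0.0112 × 9.4900% + 0.6630 × 4.8326% = 5.9037%.

5.90%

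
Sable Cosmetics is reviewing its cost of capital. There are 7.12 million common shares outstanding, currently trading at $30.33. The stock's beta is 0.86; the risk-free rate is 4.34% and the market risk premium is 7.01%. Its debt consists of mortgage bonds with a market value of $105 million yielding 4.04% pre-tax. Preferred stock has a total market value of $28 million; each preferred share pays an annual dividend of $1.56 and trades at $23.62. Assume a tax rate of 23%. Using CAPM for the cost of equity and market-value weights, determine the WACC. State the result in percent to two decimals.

Cost of equity via CAPM: Re = 4.34% + 0.86 × 7.01% = 10.3686%.
Cost of preferred: Rp = 1.56 / 23.62 = 6.6046%.
Market value of equity E = 30.33 × 7.12m = 215.9496m.
Total capital V = 215.9496 + 28 + 105 = 348.9496.
Equity: weight = 215.9496/348.9496 = 0.6189; cost = 10.3686%.
Preferred: weight = 28/348.9496 = 0.0802; cost = 6.6046%.
Mortgage bonds: weight = 105/348.9496 = 0.3009; after-tax cost = 4.04% × (1 − 23%) = 3.1108%.
WACC = 0.6189 × 10.3686% + 0.0802 × 6.6046% + 0.3009 × 3.1108% = 7.8827%.

7.88%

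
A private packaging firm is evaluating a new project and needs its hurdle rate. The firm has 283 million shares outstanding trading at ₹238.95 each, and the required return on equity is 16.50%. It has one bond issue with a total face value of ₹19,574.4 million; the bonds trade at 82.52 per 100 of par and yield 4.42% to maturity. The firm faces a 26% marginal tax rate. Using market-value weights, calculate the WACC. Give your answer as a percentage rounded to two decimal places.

13.95%

Market value of equity E = 238.95 × 283m = 67622.85m. Market value of debt D = 19574.4m × 82.52/100 = 16152.79488m.
Total capital V = 67622.85 + 16152.79488 = 83775.64488.
Equity: weight = 67622.85/83775.64488 = 0.8072; cost = 16.5%.
Bonds outstanding: weight = 16152.79488/83775.64488 = 0.1928; after-tax cost = 4.42% × (1 − 26%) = 3.2708%.
WACC = 0.8072 × 16.5000% + 0.1928 × 3.2708% = 13.9493%.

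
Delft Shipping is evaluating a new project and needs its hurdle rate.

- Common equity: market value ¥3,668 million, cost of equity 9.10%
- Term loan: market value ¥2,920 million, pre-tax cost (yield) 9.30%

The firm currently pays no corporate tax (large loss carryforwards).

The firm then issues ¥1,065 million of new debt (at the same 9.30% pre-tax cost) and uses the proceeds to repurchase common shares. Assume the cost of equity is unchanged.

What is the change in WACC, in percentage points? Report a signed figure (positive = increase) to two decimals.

+0.03 pp

Current WACC:
Total capital V = 3668 + 2920 = 6588.
Equity: weight = 3668/6588 = 0.5568; cost = 9.1%.
Term loan: weight = 2920/6588 = 0.4432; after-tax cost = 9.3% × (1 − 0%) = 9.3000%.
WACC = 0.5568 × 9.1000% + 0.4432 × 9.3000% = 9.1886%.
After the change:
Total capital V = 2603 + 3985 = 6588.
Equity: weight = 2603/6588 = 0.3951; cost = 9.1%.
Term loan: weight = 3985/6588 = 0.6049; after-tax cost = 9.3% × (1 − 0%) = 9.3000%.
WACC = 0.3951 × 9.1000% + 0.6049 × 9.3000% = 9.2210%.
Change in WACC = 9.2210% − 9.1886% = 0.0323 pp.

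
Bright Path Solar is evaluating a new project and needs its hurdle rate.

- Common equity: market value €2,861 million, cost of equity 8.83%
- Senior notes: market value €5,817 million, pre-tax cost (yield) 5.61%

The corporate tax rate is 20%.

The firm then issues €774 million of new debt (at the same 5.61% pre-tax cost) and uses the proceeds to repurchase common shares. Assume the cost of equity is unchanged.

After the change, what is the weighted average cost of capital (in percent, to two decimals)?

After the change:
Total capital V = 2087 + 6591 = 8678.
Equity: weight = 2087/8678 = 0.2405; cost = 8.83%.
Senior notes: weight = 6591/8678 = 0.7595; after-tax cost = 5.61% × (1 − 20%) = 4.4880%.
WACC = 0.2405 × 8.8300% + 0.7595 × 4.4880% = 5.5322%.

5.53%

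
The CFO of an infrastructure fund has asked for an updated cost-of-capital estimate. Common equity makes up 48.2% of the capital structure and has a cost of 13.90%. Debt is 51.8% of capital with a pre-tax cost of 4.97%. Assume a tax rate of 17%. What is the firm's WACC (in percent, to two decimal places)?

8.84%

After-tax cost of debt = 4.97% × (1 − 17%) = 4.1251%.
WACC = 0.482 × 13.9000% + 0.518 × 4.1251% = 8.8366%.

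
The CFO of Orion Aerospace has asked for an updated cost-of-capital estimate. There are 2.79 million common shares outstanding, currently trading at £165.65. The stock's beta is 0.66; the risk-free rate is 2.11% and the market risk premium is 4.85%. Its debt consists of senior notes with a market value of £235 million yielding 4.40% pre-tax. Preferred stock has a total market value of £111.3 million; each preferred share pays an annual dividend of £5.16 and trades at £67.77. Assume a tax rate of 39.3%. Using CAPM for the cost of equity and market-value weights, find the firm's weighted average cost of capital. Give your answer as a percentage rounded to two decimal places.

Cost of equity via CAPM: Re = 2.11% + 0.66 × 4.85% = 5.3110%.
Cost of preferred: Rp = 5.16 / 67.77 = 7.6140%.
Market value of equity E = 165.65 × 2.79m = 462.1635m.
Total capital V = 462.1635 + 111.3 + 235 = 808.4635.
Equity: weight = 462.1635/808.4635 = 0.5717; cost = 5.311%.
Preferred: weight = 111.3/808.4635 = 0.1377; cost = 7.614%.
Senior notes: weight = 235/808.4635 = 0.2907; after-tax cost = 4.4% × (1 − 39.3%) = 2.6708%.
WACC = 0.5717 × 5.3110% + 0.1377 × 7.6140% + 0.2907 × 2.6708% = 4.8606%.

4.86%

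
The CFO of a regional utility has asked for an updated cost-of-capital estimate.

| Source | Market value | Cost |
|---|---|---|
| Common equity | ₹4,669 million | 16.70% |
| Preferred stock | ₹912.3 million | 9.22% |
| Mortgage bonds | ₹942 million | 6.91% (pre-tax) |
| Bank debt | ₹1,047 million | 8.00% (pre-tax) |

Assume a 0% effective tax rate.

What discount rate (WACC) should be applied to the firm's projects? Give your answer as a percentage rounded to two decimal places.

Total capital V = 4669 + 912.3 + 942 + 1047 = 7570.3.
Equity: weight = 4669/7570.3 = 0.6168; cost = 16.7%.
Preferred: weight = 912.3/7570.3 = 0.1205; cost = 9.22%.
Mortgage bonds: weight = 942/7570.3 = 0.1244; after-tax cost = 6.91% × (1 − 0%) = 6.9100%.
Bank debt: weight = 1047/7570.3 = 0.1383; after-tax cost = 8% × (1 − 0%) = 8.0000%.
WACC = 0.6168 × 16.7000% + 0.1205 × 9.2200% + 0.1244 × 6.9100% + 0.1383 × 8.0000% = 13.3771%.

13.38%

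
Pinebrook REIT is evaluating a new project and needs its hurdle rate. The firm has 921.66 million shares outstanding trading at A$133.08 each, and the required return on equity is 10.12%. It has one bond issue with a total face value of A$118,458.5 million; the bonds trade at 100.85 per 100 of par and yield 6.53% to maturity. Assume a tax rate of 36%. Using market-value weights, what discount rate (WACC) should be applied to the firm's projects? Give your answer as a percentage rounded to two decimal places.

Market value of equity E = 133.08 × 921.66m = 122654.5128m. Market value of debt D = 118458.5m × 100.85/100 = 119465.39725m.
Total capital V = 122654.5128 + 119465.39725 = 242119.91005.
Equity: weight = 122654.5128/242119.91005 = 0.5066; cost = 10.12%.
Bonds outstanding: weight = 119465.39725/242119.91005 = 0.4934; after-tax cost = 6.53% × (1 − 36%) = 4.1792%.
WACC = 0.5066 × 10.1200% + 0.4934 × 4.1792% = 7.1887%.

7.19%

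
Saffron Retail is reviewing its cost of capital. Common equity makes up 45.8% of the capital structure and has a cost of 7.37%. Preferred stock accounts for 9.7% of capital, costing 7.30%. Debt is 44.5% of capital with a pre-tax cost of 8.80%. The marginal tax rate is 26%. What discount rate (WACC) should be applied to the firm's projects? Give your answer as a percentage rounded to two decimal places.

After-tax cost of debt = 8.8% × (1 − 26%) = 6.5120%.
WACC = 0.458 × 7.3700% + 0.097 × 7.3000% + 0.445 × 6.5120% = 6.9814%.

6.98%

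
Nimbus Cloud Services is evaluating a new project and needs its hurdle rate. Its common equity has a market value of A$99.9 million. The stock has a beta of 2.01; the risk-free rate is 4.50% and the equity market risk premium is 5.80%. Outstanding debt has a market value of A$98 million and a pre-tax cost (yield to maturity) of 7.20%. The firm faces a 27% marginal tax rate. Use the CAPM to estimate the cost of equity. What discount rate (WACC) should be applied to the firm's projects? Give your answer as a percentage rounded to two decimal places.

Cost of equity via CAPM: Re = 4.5% + 2.01 × 5.8% = 16.1580%.
Total capital V = 99.9 + 98 = 197.9.
Equity: weight = 99.9/197.9 = 0.5048; cost = 16.158%.
Debt: weight = 98/197.9 = 0.4952; after-tax cost = 7.2% × (1 − 27%) = 5.2560%.
WACC = 0.5048 × 16.1580% + 0.4952 × 5.2560% = 10.7593%.

10.76%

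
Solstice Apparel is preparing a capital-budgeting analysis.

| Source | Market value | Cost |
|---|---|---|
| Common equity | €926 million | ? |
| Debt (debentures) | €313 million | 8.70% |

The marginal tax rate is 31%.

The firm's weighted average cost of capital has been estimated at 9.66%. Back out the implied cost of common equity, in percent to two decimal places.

10.90%

Total capital V = 926 + 313 = 1239.
Equity weight = 926/1239 = 0.7474.
Debentures weight = 313/1239 = 0.2526.
Debt contribution = 0.2526 × 8.7% × (1 − 31%) = 1.5165%.
Required equity contribution = 9.66% − 1.5165% = 8.1435%.
Re = 8.1435% / 0.7474 = 10.8961%.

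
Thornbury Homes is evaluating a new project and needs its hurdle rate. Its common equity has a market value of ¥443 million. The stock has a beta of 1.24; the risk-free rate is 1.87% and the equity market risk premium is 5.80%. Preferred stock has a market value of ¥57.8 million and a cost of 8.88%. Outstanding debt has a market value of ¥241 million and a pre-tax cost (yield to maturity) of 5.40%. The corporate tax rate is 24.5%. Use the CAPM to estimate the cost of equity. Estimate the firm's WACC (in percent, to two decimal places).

Cost of equity via CAPM: Re = 1.87% + 1.24 × 5.8% = 9.0620%.
Total capital V = 443 + 57.8 + 241 = 741.8.
Equity: weight = 443/741.8 = 0.5972; cost = 9.062%.
Preferred: weight = 57.8/741.8 = 0.0779; cost = 8.88%.
Debt: weight = 241/741.8 = 0.3249; after-tax cost = 5.4% × (1 − 24.5%) = 4.0770%.
WACC = 0.5972 × 9.0620% + 0.0779 × 8.8800% + 0.3249 × 4.0770% = 7.4283%.

7.43%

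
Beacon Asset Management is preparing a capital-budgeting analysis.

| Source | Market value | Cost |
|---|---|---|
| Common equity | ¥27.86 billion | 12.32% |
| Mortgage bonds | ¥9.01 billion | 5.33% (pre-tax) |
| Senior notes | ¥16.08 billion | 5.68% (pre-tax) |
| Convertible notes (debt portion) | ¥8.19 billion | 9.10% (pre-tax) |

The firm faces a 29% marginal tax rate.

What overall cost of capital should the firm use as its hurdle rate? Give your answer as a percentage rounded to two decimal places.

8.10%

Total capital V = 27.86 + 9.01 + 16.08 + 8.19 = 61.14.
Equity: weight = 27.86/61.14 = 0.4557; cost = 12.32%.
Mortgage bonds: weight = 9.01/61.14 = 0.1474; after-tax cost = 5.33% × (1 − 29%) = 3.7843%.
Senior notes: weight = 16.08/61.14 = 0.2630; after-tax cost = 5.68% × (1 − 29%) = 4.0328%.
Convertible notes (debt portion): weight = 8.19/61.14 = 0.1340; after-tax cost = 9.1% × (1 − 29%) = 6.4610%.
WACC = 0.4557 × 12.3200% + 0.1474 × 3.7843% + 0.2630 × 4.0328% + 0.1340 × 6.4610% = 8.0977%.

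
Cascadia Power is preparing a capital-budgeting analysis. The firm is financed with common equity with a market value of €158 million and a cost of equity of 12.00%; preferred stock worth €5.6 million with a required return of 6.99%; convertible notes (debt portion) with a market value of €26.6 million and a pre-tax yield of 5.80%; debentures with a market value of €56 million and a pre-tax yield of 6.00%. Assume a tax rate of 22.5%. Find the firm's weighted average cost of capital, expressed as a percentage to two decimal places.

Total capital V = 158 + 5.6 + 26.6 + 56 = 246.2.
Equity: weight = 158/246.2 = 0.6418; cost = 12%.
Preferred: weight = 5.6/246.2 = 0.0227; cost = 6.99%.
Convertible notes (debt portion): weight = 26.6/246.2 = 0.1080; after-tax cost = 5.8% × (1 − 22.5%) = 4.4950%.
Debentures: weight = 56/246.2 = 0.2275; after-tax cost = 6% × (1 − 22.5%) = 4.6500%.
WACC = 0.6418 × 12.0000% + 0.0227 × 6.9900% + 0.1080 × 4.4950% + 0.2275 × 4.6500% = 9.4034%.

9.40%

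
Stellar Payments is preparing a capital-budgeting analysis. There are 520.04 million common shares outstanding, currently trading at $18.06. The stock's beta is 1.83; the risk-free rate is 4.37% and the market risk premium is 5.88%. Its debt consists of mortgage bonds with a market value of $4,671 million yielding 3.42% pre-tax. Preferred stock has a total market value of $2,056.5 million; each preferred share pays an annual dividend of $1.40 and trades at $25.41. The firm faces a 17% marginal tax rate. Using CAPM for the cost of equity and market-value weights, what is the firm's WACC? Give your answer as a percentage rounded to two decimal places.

10.34%

Cost of equity via CAPM: Re = 4.37% + 1.83 × 5.88% = 15.1304%.
Cost of preferred: Rp = 1.4 / 25.41 = 5.5096%.
Market value of equity E = 18.06 × 520.04m = 9391.9224m.
Total capital V = 9391.9224 + 2056.5 + 4671 = 16119.4224.
Equity: weight = 9391.9224/16119.4224 = 0.5826; cost = 15.1304%.
Preferred: weight = 2056.5/16119.4224 = 0.1276; cost = 5.5096%.
Mortgage bonds: weight = 4671/16119.4224 = 0.2898; after-tax cost = 3.42% × (1 − 17%) = 2.8386%.
WACC = 0.5826 × 15.1304% + 0.1276 × 5.5096% + 0.2898 × 2.8386% = 10.3411%.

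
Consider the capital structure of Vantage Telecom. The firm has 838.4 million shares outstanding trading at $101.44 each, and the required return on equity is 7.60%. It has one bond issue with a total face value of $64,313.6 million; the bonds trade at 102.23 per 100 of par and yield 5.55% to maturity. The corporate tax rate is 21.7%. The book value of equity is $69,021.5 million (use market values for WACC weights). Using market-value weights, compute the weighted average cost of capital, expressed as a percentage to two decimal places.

6.18%

Market value of equity E = 101.44 × 838.4m = 85047.296m. Market value of debt D = 64313.6m × 102.23/100 = 65747.79328m.
Total capital V = 85047.296 + 65747.79328 = 150795.08928.
Equity: weight = 85047.296/150795.08928 = 0.5640; cost = 7.6%.
Bonds outstanding: weight = 65747.79328/150795.08928 = 0.4360; after-tax cost = 5.55% × (1 − 21.7%) = 4.3457%.
WACC = 0.5640 × 7.6000% + 0.4360 × 4.3457% = 6.1811%.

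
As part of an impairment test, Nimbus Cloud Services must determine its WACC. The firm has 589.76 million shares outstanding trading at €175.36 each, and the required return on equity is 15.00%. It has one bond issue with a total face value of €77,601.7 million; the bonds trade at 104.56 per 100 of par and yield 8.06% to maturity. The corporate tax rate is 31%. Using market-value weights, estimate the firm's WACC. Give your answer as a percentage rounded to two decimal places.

10.85%

Market value of equity E = 175.36 × 589.76m = 103420.3136m. Market value of debt D = 77601.7m × 104.56/100 = 81140.33752m.
Total capital V = 103420.3136 + 81140.33752 = 184560.65112.
Equity: weight = 103420.3136/184560.65112 = 0.5604; cost = 15%.
Bonds outstanding: weight = 81140.33752/184560.65112 = 0.4396; after-tax cost = 8.06% × (1 − 31%) = 5.5614%.
WACC = 0.5604 × 15.0000% + 0.4396 × 5.5614% = 10.8504%.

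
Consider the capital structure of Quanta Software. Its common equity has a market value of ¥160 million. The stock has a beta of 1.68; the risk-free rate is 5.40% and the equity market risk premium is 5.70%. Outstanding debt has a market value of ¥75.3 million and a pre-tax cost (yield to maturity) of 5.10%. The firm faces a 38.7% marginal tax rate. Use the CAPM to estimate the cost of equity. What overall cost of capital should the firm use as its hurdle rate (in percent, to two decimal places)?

Cost of equity via CAPM: Re = 5.4% + 1.68 × 5.7% = 14.9760%.
Total capital V = 160 + 75.3 = 235.3.
Equity: weight = 160/235.3 = 0.6800; cost = 14.976%.
Debt: weight = 75.3/235.3 = 0.3200; after-tax cost = 5.1% × (1 − 38.7%) = 3.1263%.
WACC = 0.6800 × 14.9760% + 0.3200 × 3.1263% = 11.1839%.

11.18%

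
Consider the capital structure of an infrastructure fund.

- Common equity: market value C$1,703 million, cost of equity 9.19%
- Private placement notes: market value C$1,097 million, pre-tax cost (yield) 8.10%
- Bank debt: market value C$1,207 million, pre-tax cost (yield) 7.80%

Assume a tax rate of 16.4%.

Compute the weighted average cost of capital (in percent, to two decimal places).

Total capital V = 1703 + 1097 + 1207 = 4007.
Equity: weight = 1703/4007 = 0.4250; cost = 9.19%.
Private placement notes: weight = 1097/4007 = 0.2738; after-tax cost = 8.1% × (1 − 16.4%) = 6.7716%.
Bank debt: weight = 1207/4007 = 0.3012; after-tax cost = 7.8% × (1 − 16.4%) = 6.5208%.
WACC = 0.4250 × 9.1900% + 0.2738 × 6.7716% + 0.3012 × 6.5208% = 7.7239%.

7.72%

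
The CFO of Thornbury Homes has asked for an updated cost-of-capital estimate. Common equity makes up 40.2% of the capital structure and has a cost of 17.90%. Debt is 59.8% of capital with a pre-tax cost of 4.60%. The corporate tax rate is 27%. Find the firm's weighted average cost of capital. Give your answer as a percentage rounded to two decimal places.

9.20%

After-tax cost of debt = 4.6% × (1 − 27%) = 3.3580%.
WACC = 0.402 × 17.9000% + 0.598 × 3.3580% = 9.2039%.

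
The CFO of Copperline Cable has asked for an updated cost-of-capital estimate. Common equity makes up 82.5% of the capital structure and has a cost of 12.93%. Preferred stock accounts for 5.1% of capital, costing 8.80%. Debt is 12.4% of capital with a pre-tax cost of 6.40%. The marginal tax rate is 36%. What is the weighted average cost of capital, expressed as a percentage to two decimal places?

11.62%

After-tax cost of debt = 6.4% × (1 − 36%) = 4.0960%.
WACC = 0.825 × 12.9300% + 0.051 × 8.8000% + 0.124 × 4.0960% = 11.6240%.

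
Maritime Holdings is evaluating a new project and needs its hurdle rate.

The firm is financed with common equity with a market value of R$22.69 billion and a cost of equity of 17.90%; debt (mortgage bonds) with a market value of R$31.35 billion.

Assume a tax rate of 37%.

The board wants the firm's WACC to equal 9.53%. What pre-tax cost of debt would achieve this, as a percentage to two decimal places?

5.51%

Total capital V = 22.69 + 31.35 = 54.04.
Equity weight = 22.69/54.04 = 0.4199.
Mortgage bonds weight = 31.35/54.04 = 0.5801.
Equity contribution = 0.4199 × 17.9% = 7.5157%.
Remaining for debt = 9.53% − 7.5157% = 2.0143%.
Rd × (1 − 37%) × 0.5801 = 2.0143%  ⇒  Rd = 5.5113%.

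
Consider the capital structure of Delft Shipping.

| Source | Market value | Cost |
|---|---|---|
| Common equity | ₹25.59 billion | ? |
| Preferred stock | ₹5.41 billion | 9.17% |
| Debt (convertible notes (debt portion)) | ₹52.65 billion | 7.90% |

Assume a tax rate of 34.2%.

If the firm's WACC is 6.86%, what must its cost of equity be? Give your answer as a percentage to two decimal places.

9.79%

Total capital V = 25.59 + 5.41 + 52.65 = 83.65.
Equity weight = 25.59/83.65 = 0.3059.
Preferred weight = 5.41/83.65 = 0.0647.
Convertible notes (debt portion) weight = 52.65/83.65 = 0.6294.
Debt contribution = 0.6294 × 7.9% × (1 − 34.2%) = 3.2718%.
Preferred contribution = 0.0647 × 9.17% = 0.5931%.
Required equity contribution = 6.86% − 3.8649% = 2.9951%.
Re = 2.9951% / 0.3059 = 9.7907%.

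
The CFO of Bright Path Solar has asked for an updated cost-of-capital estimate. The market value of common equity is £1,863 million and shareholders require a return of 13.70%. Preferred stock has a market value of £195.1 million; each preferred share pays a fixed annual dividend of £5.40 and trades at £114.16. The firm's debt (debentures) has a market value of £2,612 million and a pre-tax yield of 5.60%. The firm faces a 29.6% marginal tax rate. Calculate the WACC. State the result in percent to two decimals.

Cost of preferred: Rp = 5.4 / 114.16 = 4.7302%.
Total capital V = 1863 + 195.1 + 2612 = 4670.1.
Equity: weight = 1863/4670.1 = 0.3989; cost = 13.7%.
Preferred: weight = 195.1/4670.1 = 0.0418; cost = 4.7302%.
Debentures: weight = 2612/4670.1 = 0.5593; after-tax cost = 5.6% × (1 − 29.6%) = 3.9424%.
WACC = 0.3989 × 13.7000% + 0.0418 × 4.7302% + 0.5593 × 3.9424% = 7.8678%.

7.87%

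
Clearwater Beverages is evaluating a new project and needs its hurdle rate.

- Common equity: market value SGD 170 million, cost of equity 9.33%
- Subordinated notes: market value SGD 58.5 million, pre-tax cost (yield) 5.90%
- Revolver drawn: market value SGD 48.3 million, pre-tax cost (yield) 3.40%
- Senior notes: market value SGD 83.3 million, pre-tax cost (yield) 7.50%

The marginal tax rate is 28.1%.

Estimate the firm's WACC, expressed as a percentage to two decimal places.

Total capital V = 170 + 58.5 + 48.3 + 83.3 = 360.1.
Equity: weight = 170/360.1 = 0.4721; cost = 9.33%.
Subordinated notes: weight = 58.5/360.1 = 0.1625; after-tax cost = 5.9% × (1 − 28.1%) = 4.2421%.
Revolver drawn: weight = 48.3/360.1 = 0.1341; after-tax cost = 3.4% × (1 − 28.1%) = 2.4446%.
Senior notes: weight = 83.3/360.1 = 0.2313; after-tax cost = 7.5% × (1 − 28.1%) = 5.3925%.
WACC = 0.4721 × 9.3300% + 0.1625 × 4.2421% + 0.1341 × 2.4446% + 0.2313 × 5.3925% = 6.6691%.

6.67%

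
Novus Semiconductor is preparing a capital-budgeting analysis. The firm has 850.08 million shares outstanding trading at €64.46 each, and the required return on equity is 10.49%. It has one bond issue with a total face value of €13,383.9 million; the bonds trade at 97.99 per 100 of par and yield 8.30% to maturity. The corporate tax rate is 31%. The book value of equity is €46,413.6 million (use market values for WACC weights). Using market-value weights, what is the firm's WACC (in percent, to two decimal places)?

Market value of equity E = 64.46 × 850.08m = 54796.1568m. Market value of debt D = 13383.9m × 97.99/100 = 13114.88361m.
Total capital V = 54796.1568 + 13114.88361 = 67911.04041.
Equity: weight = 54796.1568/67911.04041 = 0.8069; cost = 10.49%.
Bonds outstanding: weight = 13114.88361/67911.04041 = 0.1931; after-tax cost = 8.3% × (1 − 31%) = 5.7270%.
WACC = 0.8069 × 10.4900% + 0.1931 × 5.7270% = 9.5702%.

9.57%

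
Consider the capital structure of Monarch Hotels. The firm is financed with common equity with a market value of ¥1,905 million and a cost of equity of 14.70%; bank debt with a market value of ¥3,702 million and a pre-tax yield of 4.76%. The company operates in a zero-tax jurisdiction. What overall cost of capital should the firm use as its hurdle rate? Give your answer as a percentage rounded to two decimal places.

Total capital V = 1905 + 3702 = 5607.
Equity: weight = 1905/5607 = 0.3398; cost = 14.7%.
Bank debt: weight = 3702/5607 = 0.6602; after-tax cost = 4.76% × (1 − 0%) = 4.7600%.
WACC = 0.3398 × 14.7000% + 0.6602 × 4.7600% = 8.1372%.

8.14%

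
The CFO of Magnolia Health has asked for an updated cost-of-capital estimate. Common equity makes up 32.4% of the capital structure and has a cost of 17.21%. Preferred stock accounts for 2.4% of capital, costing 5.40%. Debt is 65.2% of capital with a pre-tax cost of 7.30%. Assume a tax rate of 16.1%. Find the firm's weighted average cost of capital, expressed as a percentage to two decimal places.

After-tax cost of debt = 7.3% × (1 − 16.1%) = 6.1247%.
WACC = 0.324 × 17.2100% + 0.024 × 5.4000% + 0.652 × 6.1247% = 9.6989%.

9.70%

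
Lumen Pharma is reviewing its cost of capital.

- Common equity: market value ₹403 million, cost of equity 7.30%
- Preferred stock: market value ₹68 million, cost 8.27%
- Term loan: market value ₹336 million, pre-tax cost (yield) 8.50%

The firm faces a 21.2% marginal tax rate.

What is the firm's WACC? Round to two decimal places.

Total capital V = 403 + 68 + 336 = 807.
Equity: weight = 403/807 = 0.4994; cost = 7.3%.
Preferred: weight = 68/807 = 0.0843; cost = 8.27%.
Term loan: weight = 336/807 = 0.4164; after-tax cost = 8.5% × (1 − 21.2%) = 6.6980%.
WACC = 0.4994 × 7.3000% + 0.0843 × 8.2700% + 0.4164 × 6.6980% = 7.1311%.

7.13%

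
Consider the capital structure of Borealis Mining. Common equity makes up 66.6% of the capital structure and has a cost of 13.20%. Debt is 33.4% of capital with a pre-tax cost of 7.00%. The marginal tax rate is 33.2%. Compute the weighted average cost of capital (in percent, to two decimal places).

After-tax cost of debt = 7% × (1 − 33.2%) = 4.6760%.
WACC = 0.666 × 13.2000% + 0.334 × 4.6760% = 10.3530%.

10.35%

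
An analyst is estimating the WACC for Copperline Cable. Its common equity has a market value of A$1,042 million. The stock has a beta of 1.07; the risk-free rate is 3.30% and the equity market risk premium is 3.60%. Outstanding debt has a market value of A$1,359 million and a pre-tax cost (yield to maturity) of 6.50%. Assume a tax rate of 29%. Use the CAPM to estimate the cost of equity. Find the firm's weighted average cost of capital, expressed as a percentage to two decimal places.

5.72%

Cost of equity via CAPM: Re = 3.3% + 1.07 × 3.6% = 7.1520%.
Total capital V = 1042 + 1359 = 2401.
Equity: weight = 1042/2401 = 0.4340; cost = 7.152%.
Debt: weight = 1359/2401 = 0.5660; after-tax cost = 6.5% × (1 − 29%) = 4.6150%.
WACC = 0.4340 × 7.1520% + 0.5660 × 4.6150% = 5.7160%.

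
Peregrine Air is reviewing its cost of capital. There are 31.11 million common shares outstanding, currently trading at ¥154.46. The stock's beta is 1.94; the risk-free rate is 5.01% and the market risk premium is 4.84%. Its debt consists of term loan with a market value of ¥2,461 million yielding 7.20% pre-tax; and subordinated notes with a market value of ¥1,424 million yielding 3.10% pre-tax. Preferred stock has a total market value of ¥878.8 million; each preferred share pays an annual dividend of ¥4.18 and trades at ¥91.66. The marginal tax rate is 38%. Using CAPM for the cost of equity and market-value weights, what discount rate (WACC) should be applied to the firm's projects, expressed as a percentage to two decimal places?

9.08%

Cost of equity via CAPM: Re = 5.01% + 1.94 × 4.84% = 14.3996%.
Cost of preferred: Rp = 4.18 / 91.66 = 4.5603%.
Market value of equity E = 154.46 × 31.11m = 4805.2506m.
Total capital V = 4805.2506 + 878.8 + 2461 + 1424 = 9569.0506.
Equity: weight = 4805.2506/9569.0506 = 0.5022; cost = 14.3996%.
Preferred: weight = 878.8/9569.0506 = 0.0918; cost = 4.5603%.
Term loan: weight = 2461/9569.0506 = 0.2572; after-tax cost = 7.2% × (1 − 38%) = 4.4640%.
Subordinated notes: weight = 1424/9569.0506 = 0.1488; after-tax cost = 3.1% × (1 − 38%) = 1.9220%.
WACC = 0.5022 × 14.3996% + 0.0918 × 4.5603% + 0.2572 × 4.4640% + 0.1488 × 1.9220% = 9.0839%.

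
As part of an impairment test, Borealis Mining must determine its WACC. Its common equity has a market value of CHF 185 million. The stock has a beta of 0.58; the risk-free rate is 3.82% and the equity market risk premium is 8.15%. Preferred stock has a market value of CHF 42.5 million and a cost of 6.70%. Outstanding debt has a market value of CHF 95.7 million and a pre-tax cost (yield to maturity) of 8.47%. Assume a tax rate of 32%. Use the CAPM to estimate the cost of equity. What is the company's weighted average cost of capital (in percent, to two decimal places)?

Cost of equity via CAPM: Re = 3.82% + 0.58 × 8.15% = 8.5470%.
Total capital V = 185 + 42.5 + 95.7 = 323.2.
Equity: weight = 185/323.2 = 0.5724; cost = 8.547%.
Preferred: weight = 42.5/323.2 = 0.1315; cost = 6.7%.
Debt: weight = 95.7/323.2 = 0.2961; after-tax cost = 8.47% × (1 − 32%) = 5.7596%.
WACC = 0.5724 × 8.5470% + 0.1315 × 6.7000% + 0.2961 × 5.7596% = 7.4788%.

7.48%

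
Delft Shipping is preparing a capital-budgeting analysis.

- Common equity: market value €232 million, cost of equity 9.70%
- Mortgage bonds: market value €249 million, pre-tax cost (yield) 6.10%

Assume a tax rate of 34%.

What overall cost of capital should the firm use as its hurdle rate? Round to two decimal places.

6.76%

Total capital V = 232 + 249 = 481.
Equity: weight = 232/481 = 0.4823; cost = 9.7%.
Mortgage bonds: weight = 249/481 = 0.5177; after-tax cost = 6.1% × (1 − 34%) = 4.0260%.
WACC = 0.4823 × 9.7000% + 0.5177 × 4.0260% = 6.7627%.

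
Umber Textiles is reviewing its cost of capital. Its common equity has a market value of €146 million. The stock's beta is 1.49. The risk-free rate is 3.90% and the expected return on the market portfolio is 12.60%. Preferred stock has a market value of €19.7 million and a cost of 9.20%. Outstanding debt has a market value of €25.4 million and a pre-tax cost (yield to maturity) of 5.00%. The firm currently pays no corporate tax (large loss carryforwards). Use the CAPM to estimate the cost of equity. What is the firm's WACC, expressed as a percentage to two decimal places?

14.50%

Market risk premium = 12.6% − 3.9% = 8.7%.
Cost of equity via CAPM: Re = 3.9% + 1.49 × 8.7% = 16.8630%.
Total capital V = 146 + 19.7 + 25.4 = 191.1.
Equity: weight = 146/191.1 = 0.7640; cost = 16.863%.
Preferred: weight = 19.7/191.1 = 0.1031; cost = 9.2%.
Debt: weight = 25.4/191.1 = 0.1329; after-tax cost = 5% × (1 − 0%) = 5.0000%.
WACC = 0.7640 × 16.8630% + 0.1031 × 9.2000% + 0.1329 × 5.0000% = 14.4963%.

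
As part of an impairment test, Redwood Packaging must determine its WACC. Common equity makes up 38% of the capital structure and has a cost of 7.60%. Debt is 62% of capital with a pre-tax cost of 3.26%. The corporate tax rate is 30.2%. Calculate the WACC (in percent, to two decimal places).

4.30%

After-tax cost of debt = 3.26% × (1 − 30.2%) = 2.2755%.
WACC = 0.380 × 7.6000% + 0.620 × 2.2755% = 4.2988%.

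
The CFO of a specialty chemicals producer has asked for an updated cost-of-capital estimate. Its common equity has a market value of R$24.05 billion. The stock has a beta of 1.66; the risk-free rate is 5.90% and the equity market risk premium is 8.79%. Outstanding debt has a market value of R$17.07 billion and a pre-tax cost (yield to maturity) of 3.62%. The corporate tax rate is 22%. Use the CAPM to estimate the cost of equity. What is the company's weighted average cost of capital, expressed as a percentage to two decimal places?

Cost of equity via CAPM: Re = 5.9% + 1.66 × 8.79% = 20.4914%.
Total capital V = 24.05 + 17.07 = 41.12.
Equity: weight = 24.05/41.12 = 0.5849; cost = 20.4914%.
Debt: weight = 17.07/41.12 = 0.4151; after-tax cost = 3.62% × (1 − 22%) = 2.8236%.
WACC = 0.5849 × 20.4914% + 0.4151 × 2.8236% = 13.1570%.

13.16%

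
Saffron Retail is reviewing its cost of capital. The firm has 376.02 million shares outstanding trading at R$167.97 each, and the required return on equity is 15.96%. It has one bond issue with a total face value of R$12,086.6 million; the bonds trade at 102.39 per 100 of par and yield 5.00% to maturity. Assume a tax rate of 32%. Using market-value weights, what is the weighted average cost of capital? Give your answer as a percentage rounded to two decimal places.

13.90%

Market value of equity E = 167.97 × 376.02m = 63160.0794m. Market value of debt D = 12086.6m × 102.39/100 = 12375.46974m.
Total capital V = 63160.0794 + 12375.46974 = 75535.54914.
Equity: weight = 63160.0794/75535.54914 = 0.8362; cost = 15.96%.
Bonds outstanding: weight = 12375.46974/75535.54914 = 0.1638; after-tax cost = 5% × (1 − 32%) = 3.4000%.
WACC = 0.8362 × 15.9600% + 0.1638 × 3.4000% = 13.9022%.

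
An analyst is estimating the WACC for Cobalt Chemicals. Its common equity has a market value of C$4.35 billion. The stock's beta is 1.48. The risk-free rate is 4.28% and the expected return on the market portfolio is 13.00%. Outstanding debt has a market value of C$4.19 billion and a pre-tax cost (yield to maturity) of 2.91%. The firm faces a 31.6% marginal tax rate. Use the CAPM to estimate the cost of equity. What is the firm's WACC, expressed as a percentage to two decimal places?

9.73%

Market risk premium = 13.0% − 4.28% = 8.72%.
Cost of equity via CAPM: Re = 4.28% + 1.48 × 8.72% = 17.1856%.
Total capital V = 4.35 + 4.19 = 8.54.
Equity: weight = 4.35/8.54 = 0.5094; cost = 17.1856%.
Debt: weight = 4.19/8.54 = 0.4906; after-tax cost = 2.91% × (1 − 31.6%) = 1.9904%.
WACC = 0.5094 × 17.1856% + 0.4906 × 1.9904% = 9.7304%.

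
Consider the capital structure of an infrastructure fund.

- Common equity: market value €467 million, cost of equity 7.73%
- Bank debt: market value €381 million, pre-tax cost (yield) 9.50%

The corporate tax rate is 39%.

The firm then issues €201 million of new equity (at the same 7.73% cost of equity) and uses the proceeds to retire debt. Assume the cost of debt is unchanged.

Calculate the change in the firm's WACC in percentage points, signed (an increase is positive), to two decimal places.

Current WACC:
Total capital V = 467 + 381 = 848.
Equity: weight = 467/848 = 0.5507; cost = 7.73%.
Bank debt: weight = 381/848 = 0.4493; after-tax cost = 9.5% × (1 − 39%) = 5.7950%.
WACC = 0.5507 × 7.7300% + 0.4493 × 5.7950% = 6.8606%.
After the change:
Total capital V = 668 + 180 = 848.
Equity: weight = 668/848 = 0.7877; cost = 7.73%.
Bank debt: weight = 180/848 = 0.2123; after-tax cost = 9.5% × (1 − 39%) = 5.7950%.
WACC = 0.7877 × 7.7300% + 0.2123 × 5.7950% = 7.3193%.
Change in WACC = 7.3193% − 6.8606% = 0.4586 pp.

+0.46 pp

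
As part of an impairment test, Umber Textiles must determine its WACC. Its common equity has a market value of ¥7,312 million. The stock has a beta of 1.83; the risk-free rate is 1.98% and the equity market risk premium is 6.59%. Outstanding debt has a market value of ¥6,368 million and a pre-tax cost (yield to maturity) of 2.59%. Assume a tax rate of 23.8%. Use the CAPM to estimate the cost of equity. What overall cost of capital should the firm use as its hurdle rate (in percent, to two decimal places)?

Cost of equity via CAPM: Re = 1.98% + 1.83 × 6.59% = 14.0397%.
Total capital V = 7312 + 6368 = 13680.
Equity: weight = 7312/13680 = 0.5345; cost = 14.0397%.
Debt: weight = 6368/13680 = 0.4655; after-tax cost = 2.59% × (1 − 23.8%) = 1.9736%.
WACC = 0.5345 × 14.0397% + 0.4655 × 1.9736% = 8.4230%.

8.42%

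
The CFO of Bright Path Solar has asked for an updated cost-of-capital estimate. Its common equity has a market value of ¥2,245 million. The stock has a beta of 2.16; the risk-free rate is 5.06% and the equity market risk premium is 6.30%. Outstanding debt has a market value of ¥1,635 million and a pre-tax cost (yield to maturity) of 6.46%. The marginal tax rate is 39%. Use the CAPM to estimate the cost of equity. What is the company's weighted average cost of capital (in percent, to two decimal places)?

12.46%

Cost of equity via CAPM: Re = 5.06% + 2.16 × 6.3% = 18.6680%.
Total capital V = 2245 + 1635 = 3880.
Equity: weight = 2245/3880 = 0.5786; cost = 18.668%.
Debt: weight = 1635/3880 = 0.4214; after-tax cost = 6.46% × (1 − 39%) = 3.9406%.
WACC = 0.5786 × 18.6680% + 0.4214 × 3.9406% = 12.4620%.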